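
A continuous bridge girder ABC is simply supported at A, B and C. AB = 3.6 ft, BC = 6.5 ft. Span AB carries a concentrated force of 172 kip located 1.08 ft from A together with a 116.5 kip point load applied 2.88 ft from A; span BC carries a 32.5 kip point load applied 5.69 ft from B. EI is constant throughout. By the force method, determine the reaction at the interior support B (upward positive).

Release continuity at B by inserting a hinge; the redundant is the internal moment M_B. The primary structure is two simply-supported spans AB and BC.
Discontinuity in slope at B on the released structure — sum the simple-span end rotations:
  span AB: point load 172 at a = 1.08: Pab(L + a)/(6LEI) = 101.4/EI
  span AB: point load 116.5 at a = 2.88: Pab(L + a)/(6LEI) = 72.47/EI
  span BC: point load 32.5 at a = 5.69: Pab(L + b)/(6LEI) = 28.08/EI
  relative rotation θ_0 = (173.9 + 28.08)/EI = 202/EI
A unit hogging moment at B produces rotation L₁/(3EI) + L₂/(3EI) = 3.367/EI.
Slope continuity at B: θ_0 = M_B·3.367/EI, so M_B = 202/3.367 = 59.99 kip·ft (hogging).
Span AB, ΣM about A with M_B applied at B: R_B^{AB}·3.6 = 521.3 + 59.99, so R_B^{AB} = 161.5 kip and R_A = 288.5 − 161.5 = 127 kip.
Span BC, ΣM about C: R_B^{BC}·6.5 = 26.32 + 59.99, so R_B^{BC} = 13.28 kip and R_C = 32.5 − 13.28 = 19.22 kip.
R_B = 161.5 + 13.28 = 174.7 kip.

R_B = 174.7 kip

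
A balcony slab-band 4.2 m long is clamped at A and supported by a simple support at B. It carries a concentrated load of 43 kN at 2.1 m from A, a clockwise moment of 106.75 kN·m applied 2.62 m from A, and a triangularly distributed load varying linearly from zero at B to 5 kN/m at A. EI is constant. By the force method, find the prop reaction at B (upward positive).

Remove the prop at B; the released (primary) structure is a cantilever built in at A.
Free-end deflection of the primary structure under the applied loading (downward +):
  point load 43 at a = 2.1: Pa²(3L − a)/(6EI) = 331.9/EI
  clockwise couple 106.75 at a = 2.62: M₀a(2L − a)/(2EI) = 808.3/EI
  triangular load, peak 5 at the fixed end: w₀L⁴/(30EI) = 51.86/EI
  δ_0 = 1192/EI
Flexibility coefficient — unit upward force at B: δ_{BB} = L³/(3EI) = 24.7/EI.
Compatibility at B: δ_0 − R_B·δ_{BB} = 0, so R_B = 1192/24.7 = 48.27 kN.

R_B = 48.27 kN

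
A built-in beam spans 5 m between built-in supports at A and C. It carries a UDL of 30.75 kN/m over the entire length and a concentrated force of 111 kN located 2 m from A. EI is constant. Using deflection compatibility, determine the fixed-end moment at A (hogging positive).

Take the two fixed-end moments M_A, M_C as redundants; the released structure is the simple span AC.
On the primary (simply-supported) span, the end slopes from the loading are:
  at A: UDL 30.75: wL³/(24EI) = 160.2/EI
  at C: UDL 30.75: wL³/(24EI) = 160.2/EI
  at A: point load 111 at a = 2: Pab(L + b)/(6LEI) = 177.6/EI
  at C: point load 111 at a = 2: Pab(L + a)/(6LEI) = 155.4/EI
  θ_A0 = 337.8/EI,  θ_C0 = 315.6/EI
Flexibility coefficients: a unit moment at one end gives L/(3EI) there and L/(6EI) at the far end, so f₁₁ = f₂₂ = 1.667/EI and f₁₂ = f₂₁ = 0.8333/EI.
Compatibility — zero rotation at each built-in end:
  1.667 M_A + 0.8333 M_C = 337.8
  0.8333 M_A + 1.667 M_C = 315.6
Solving the pair gives M_A = 144 kN·m and M_C = 117.3 kN·m (hogging).

M_A = 144 kN·m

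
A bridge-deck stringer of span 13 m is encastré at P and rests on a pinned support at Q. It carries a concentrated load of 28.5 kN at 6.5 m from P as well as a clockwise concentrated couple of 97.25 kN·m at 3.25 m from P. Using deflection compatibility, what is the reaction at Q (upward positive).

R_Q = 13.82 kN

Choose R_Q as the redundant. The primary structure is the cantilever fixed at P.
Primary-structure tip deflection at Q by superposition:
  point load 28.5 at a = 6.5: Pa²(3L − a)/(6EI) = 6522/EI
  clockwise couple 97.25 at a = 3.25: M₀a(2L − a)/(2EI) = 3595/EI
  δ_0 = 10118/EI
Flexibility coefficient — unit upward force at Q: δ_{QQ} = L³/(3EI) = 732.3/EI.
Compatibility at Q: δ_0 − R_Q·δ_{QQ} = 0, so R_Q = 10118/732.3 = 13.82 kN.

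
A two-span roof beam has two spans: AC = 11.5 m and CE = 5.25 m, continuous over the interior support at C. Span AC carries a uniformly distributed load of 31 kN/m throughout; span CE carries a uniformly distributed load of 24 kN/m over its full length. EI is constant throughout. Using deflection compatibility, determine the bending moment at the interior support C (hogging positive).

M_C = 377.8 kN·m

Insert a hinge at C; M_C is the redundant, and each span becomes simply supported.
Discontinuity in slope at C on the released structure — sum the simple-span end rotations:
  span AC: UDL 31: wL³/(24EI) = 1964/EI
  span CE: UDL 24: wL³/(24EI) = 144.7/EI
  relative rotation θ_0 = (1964 + 144.7)/EI = 2109/EI
A unit hogging moment at C produces rotation L₁/(3EI) + L₂/(3EI) = 5.583/EI.
Slope continuity at C: θ_0 = M_C·5.583/EI, so M_C = 2109/5.583 = 377.8 kN·m (hogging).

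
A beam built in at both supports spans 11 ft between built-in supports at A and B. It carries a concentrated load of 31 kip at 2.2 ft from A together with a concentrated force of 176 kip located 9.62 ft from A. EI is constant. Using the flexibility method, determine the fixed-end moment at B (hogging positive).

M_B = 196.7 kip·ft

Take the two fixed-end moments M_A, M_B as redundants; the released structure is the simple span AB.
End rotations of the released simple span under the applied load (×1/EI):
  at A: point load 31 at a = 2.2: Pab(L + b)/(6LEI) = 180/EI
  at B: point load 31 at a = 2.2: Pab(L + a)/(6LEI) = 120/EI
  at A: point load 176 at a = 9.62: Pab(L + b)/(6LEI) = 438.3/EI
  at B: point load 176 at a = 9.62: Pab(L + a)/(6LEI) = 730/EI
  θ_A0 = 618.3/EI,  θ_B0 = 850/EI
Flexibility coefficients: a unit moment at one end gives L/(3EI) there and L/(6EI) at the far end, so f₁₁ = f₂₂ = 3.667/EI and f₁₂ = f₂₁ = 1.833/EI.
Compatibility — zero rotation at each built-in end:
  3.667 M_A + 1.833 M_B = 618.3
  1.833 M_A + 3.667 M_B = 850
Solving the pair gives M_A = 70.3 kip·ft and M_B = 196.7 kip·ft (hogging).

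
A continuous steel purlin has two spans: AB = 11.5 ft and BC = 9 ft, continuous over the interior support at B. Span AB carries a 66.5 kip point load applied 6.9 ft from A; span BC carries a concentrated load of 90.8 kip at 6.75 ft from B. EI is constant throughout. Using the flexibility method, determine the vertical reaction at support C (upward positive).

Insert a hinge at B; M_B is the redundant, and each span becomes simply supported.
End slopes at the hinge B, treating each span as simply supported:
  span AB: point load 66.5 at a = 6.9: Pab(L + a)/(6LEI) = 562.9/EI
  span BC: point load 90.8 at a = 6.75: Pab(L + b)/(6LEI) = 287.3/EI
  relative rotation θ_0 = (562.9 + 287.3)/EI = 850.2/EI
A unit hogging moment at B produces rotation L₁/(3EI) + L₂/(3EI) = 6.833/EI.
Slope continuity at B: θ_0 = M_B·6.833/EI, so M_B = 850.2/6.833 = 124.4 kip·ft (hogging).
Span BC, ΣM about C: R_B^{BC}·9 = 204.3 + 124.4, so R_B^{BC} = 36.52 kip and R_C = 90.8 − 36.52 = 54.28 kip.

R_C = 54.28 kip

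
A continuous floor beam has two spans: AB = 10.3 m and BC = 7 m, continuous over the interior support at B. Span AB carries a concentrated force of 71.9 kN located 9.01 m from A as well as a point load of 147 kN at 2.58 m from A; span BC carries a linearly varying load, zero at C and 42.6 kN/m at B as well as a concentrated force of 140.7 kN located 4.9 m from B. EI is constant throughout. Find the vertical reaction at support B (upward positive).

Release continuity at B by inserting a hinge; the redundant is the internal moment M_B. The primary structure is two simply-supported spans AB and BC.
Rotations at B on the released spans (each span's end-slope, ×1/EI):
  span AB: point load 71.9 at a = 9.01: Pab(L + a)/(6LEI) = 261.1/EI
  span AB: point load 147 at a = 2.58: Pab(L + a)/(6LEI) = 610.2/EI
  span BC: triangular load, peak 42.6: w₀L³/(45EI) = 324.7/EI
  span BC: point load 140.7 at a = 4.9: Pab(L + b)/(6LEI) = 313.7/EI
  relative rotation θ_0 = (871.3 + 638.4)/EI = 1510/EI
A unit hogging moment at B produces rotation L₁/(3EI) + L₂/(3EI) = 5.767/EI.
Slope continuity at B: θ_0 = M_B·5.767/EI, so M_B = 1510/5.767 = 261.8 kN·m (hogging).
Span AB, ΣM about A with M_B applied at B: R_B^{AB}·10.3 = 1027 + 261.8, so R_B^{AB} = 125.1 kN and R_A = 218.9 − 125.1 = 93.77 kN.
Span BC, ΣM about C: R_B^{BC}·7 = 991.3 + 261.8, so R_B^{BC} = 179 kN and R_C = 289.8 − 179 = 110.8 kN.
R_B = 125.1 + 179 = 304.1 kN.

R_B = 304.1 kN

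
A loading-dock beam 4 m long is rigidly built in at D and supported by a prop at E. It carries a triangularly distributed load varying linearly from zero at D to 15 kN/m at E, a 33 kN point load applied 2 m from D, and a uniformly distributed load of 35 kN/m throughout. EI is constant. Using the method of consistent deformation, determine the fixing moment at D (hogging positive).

M_D = 108.8 kN·m

Remove the prop at E; the released (primary) structure is a cantilever built in at D.
Downward deflection at the released point E due to the loads:
  triangular load, peak 15 at the free end: 11w₀L⁴/(120EI) = 352/EI
  point load 33 at a = 2: Pa²(3L − a)/(6EI) = 220/EI
  UDL 35: wL⁴/(8EI) = 1120/EI
  δ_0 = 1692/EI
Flexibility coefficient — unit upward force at E: δ_{EE} = L³/(3EI) = 21.33/EI.
The prop prevents deflection at E: R_E = δ_0/δ_{EE} = 1692/21.33 = 79.31 kN.
Moment equilibrium about D: M_D = Σ(load moments about D) − R_E·L = 426 − 79.31×4 = 108.8 kN·m.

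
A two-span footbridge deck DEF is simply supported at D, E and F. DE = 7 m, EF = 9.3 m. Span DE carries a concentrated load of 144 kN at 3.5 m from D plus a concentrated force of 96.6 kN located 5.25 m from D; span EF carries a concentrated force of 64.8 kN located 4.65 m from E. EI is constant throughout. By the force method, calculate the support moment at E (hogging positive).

M_E = 193.3 kN·m

Insert a hinge at E; M_E is the redundant, and each span becomes simply supported.
Discontinuity in slope at E on the released structure — sum the simple-span end rotations:
  span DE: point load 144 at a = 3.5: Pab(L + a)/(6LEI) = 441/EI
  span DE: point load 96.6 at a = 5.25: Pab(L + a)/(6LEI) = 258.9/EI
  span EF: point load 64.8 at a = 4.65: Pab(L + b)/(6LEI) = 350.3/EI
  relative rotation θ_0 = (699.9 + 350.3)/EI = 1050/EI
A unit hogging moment at E produces rotation L₁/(3EI) + L₂/(3EI) = 5.433/EI.
Compatibility: M_E·(L₁+L₂)/(3EI) = θ_0, giving M_E = 193.3 kN·m (hogging).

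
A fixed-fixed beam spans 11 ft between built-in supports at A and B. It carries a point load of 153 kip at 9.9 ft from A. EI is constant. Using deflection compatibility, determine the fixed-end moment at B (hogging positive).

Take the two fixed-end moments M_A, M_B as redundants; the released structure is the simple span AB.
Simple-span end rotations at A and B under the given loads:
  at A: point load 153 at a = 9.9: Pab(L + b)/(6LEI) = 305.5/EI
  at B: point load 153 at a = 9.9: Pab(L + a)/(6LEI) = 527.6/EI
  θ_A0 = 305.5/EI,  θ_B0 = 527.6/EI
Flexibility coefficients: a unit moment at one end gives L/(3EI) there and L/(6EI) at the far end, so f₁₁ = f₂₂ = 3.667/EI and f₁₂ = f₂₁ = 1.833/EI.
Compatibility — zero rotation at each built-in end:
  3.667 M_A + 1.833 M_B = 305.5
  1.833 M_A + 3.667 M_B = 527.6
Solving the pair gives M_A = 15.15 kip·ft and M_B = 136.3 kip·ft (hogging).

M_B = 136.3 kip·ft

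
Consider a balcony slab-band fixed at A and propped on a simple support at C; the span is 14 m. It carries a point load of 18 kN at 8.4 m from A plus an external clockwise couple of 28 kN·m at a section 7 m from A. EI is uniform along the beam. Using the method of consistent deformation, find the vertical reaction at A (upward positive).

Choose R_C as the redundant. The primary structure is the cantilever fixed at A.
Deflection at C on the released cantilever, summing each load's contribution:
  point load 18 at a = 8.4: Pa²(3L − a)/(6EI) = 7112/EI
  clockwise couple 28 at a = 7: M₀a(2L − a)/(2EI) = 2058/EI
  δ_0 = 9170/EI
Tip deflection under a unit load at C: L³/(3EI) = 914.7/EI.
Compatibility at C: δ_0 − R_C·δ_{CC} = 0, so R_C = 9170/914.7 = 10.03 kN.
Vertical equilibrium: R_A = ΣP − R_C = 18 − 10.03 = 7.974 kN.

R_A = 7.974 kN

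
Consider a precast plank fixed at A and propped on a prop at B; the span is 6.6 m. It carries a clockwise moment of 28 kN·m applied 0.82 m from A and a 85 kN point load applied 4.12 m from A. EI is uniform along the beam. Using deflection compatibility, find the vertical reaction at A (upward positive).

R_A = 44.17 kN

Remove the prop at B; the released (primary) structure is a cantilever built in at A.
Free-end deflection of the primary structure under the applied loading (downward +):
  clockwise couple 28 at a = 0.82: M₀a(2L − a)/(2EI) = 142.1/EI
  point load 85 at a = 4.12: Pa²(3L − a)/(6EI) = 3771/EI
  δ_0 = 3913/EI
Tip deflection under a unit load at B: L³/(3EI) = 95.83/EI.
The prop prevents deflection at B: R_B = δ_0/δ_{BB} = 3913/95.83 = 40.83 kN.
Vertical equilibrium: R_A = ΣP − R_B = 85 − 40.83 = 44.17 kN.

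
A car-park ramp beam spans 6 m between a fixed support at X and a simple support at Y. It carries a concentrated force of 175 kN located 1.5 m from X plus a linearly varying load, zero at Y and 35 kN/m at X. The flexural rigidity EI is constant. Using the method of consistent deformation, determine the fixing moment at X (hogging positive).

M_X = 256.3 kN·m

Remove the prop at Y; the released (primary) structure is a cantilever built in at X.
Primary-structure tip deflection at Y by superposition:
  point load 175 at a = 1.5: Pa²(3L − a)/(6EI) = 1083/EI
  triangular load, peak 35 at the fixed end: w₀L⁴/(30EI) = 1512/EI
  δ_0 = 2595/EI
Tip deflection under a unit load at Y: L³/(3EI) = 72/EI.
The prop prevents deflection at Y: R_Y = δ_0/δ_{YY} = 2595/72 = 36.04 kN.
Moment equilibrium about X: M_X = Σ(load moments about X) − R_Y·L = 472.5 − 36.04×6 = 256.3 kN·m.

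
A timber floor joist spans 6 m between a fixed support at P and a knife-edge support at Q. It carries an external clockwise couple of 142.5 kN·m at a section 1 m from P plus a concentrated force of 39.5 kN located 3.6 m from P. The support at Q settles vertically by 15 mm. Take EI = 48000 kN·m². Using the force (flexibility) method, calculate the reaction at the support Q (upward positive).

Release the roller at Q. Primary structure: cantilever fixed at P.
Primary-structure tip deflection at Q by superposition:
  clockwise couple 142.5 at a = 1: M₀a(2L − a)/(2EI) = 783.8/EI
  point load 39.5 at a = 3.6: Pa²(3L − a)/(6EI) = 1229/EI
  δ_0 = 2012/EI
Flexibility coefficient — unit upward force at Q: δ_{QQ} = L³/(3EI) = 72/EI.
With EI = 48000 kN·m²: δ_0 = 0.041924 m and δ_{QQ} = 0.0015 m/kN.
Compatibility — the beam at Q must follow the support down by 0.015 m: δ_0 − R_Q·δ_{QQ} = 0.015, so R_Q = (0.041924 − 0.015)/0.0015 = 17.95 kN.

R_Q = 17.95 kN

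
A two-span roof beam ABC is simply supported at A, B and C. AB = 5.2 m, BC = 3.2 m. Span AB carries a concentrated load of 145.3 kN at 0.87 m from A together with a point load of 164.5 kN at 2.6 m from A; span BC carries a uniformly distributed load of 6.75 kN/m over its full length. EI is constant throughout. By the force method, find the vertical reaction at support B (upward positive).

R_B = 188.3 kN

Release continuity at B by inserting a hinge; the redundant is the internal moment M_B. The primary structure is two simply-supported spans AB and BC.
End slopes at the hinge B, treating each span as simply supported:
  span AB: point load 145.3 at a = 0.87: Pab(L + a)/(6LEI) = 106.5/EI
  span AB: point load 164.5 at a = 2.6: Pab(L + a)/(6LEI) = 278/EI
  span BC: UDL 6.75: wL³/(24EI) = 9.216/EI
  relative rotation θ_0 = (384.5 + 9.216)/EI = 393.7/EI
A unit hogging moment at B produces rotation L₁/(3EI) + L₂/(3EI) = 2.8/EI.
Compatibility: M_B·(L₁+L₂)/(3EI) = θ_0, giving M_B = 140.6 kN·m (hogging).
Span AB, ΣM about A with M_B applied at B: R_B^{AB}·5.2 = 554.1 + 140.6, so R_B^{AB} = 133.6 kN and R_A = 309.8 − 133.6 = 176.2 kN.
Span BC, ΣM about C: R_B^{BC}·3.2 = 34.56 + 140.6, so R_B^{BC} = 54.74 kN and R_C = 21.6 − 54.74 = -33.14 kN.
R_B = 133.6 + 54.74 = 188.3 kN.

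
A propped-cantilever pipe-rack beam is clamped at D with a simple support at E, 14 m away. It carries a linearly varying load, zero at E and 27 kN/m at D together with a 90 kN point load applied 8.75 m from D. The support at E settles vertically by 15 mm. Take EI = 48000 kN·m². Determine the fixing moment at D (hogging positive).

M_D = 566.8 kN·m

Remove the prop at E; the released (primary) structure is a cantilever built in at D.
Downward deflection at the released point E due to the loads:
  triangular load, peak 27 at the fixed end: w₀L⁴/(30EI) = 34574/EI
  point load 90 at a = 8.75: Pa²(3L − a)/(6EI) = 38186/EI
  δ_0 = 72760/EI
Tip deflection under a unit load at E: L³/(3EI) = 914.7/EI.
With EI = 48000 kN·m²: δ_0 = 1.5158 m and δ_{EE} = 0.019056 m/kN.
Compatibility — the beam at E must follow the support down by 0.015 m: δ_0 − R_E·δ_{EE} = 0.015, so R_E = (1.5158 − 0.015)/0.019056 = 78.76 kN.
Moment equilibrium about D: M_D = Σ(load moments about D) − R_E·L = 1670 − 78.76×14 = 566.8 kN·m.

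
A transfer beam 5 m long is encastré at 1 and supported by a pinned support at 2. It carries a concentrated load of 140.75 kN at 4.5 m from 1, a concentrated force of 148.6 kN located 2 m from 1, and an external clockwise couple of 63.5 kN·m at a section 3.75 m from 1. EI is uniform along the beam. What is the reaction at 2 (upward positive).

Take the reaction at 2 as the redundant and release it; the primary structure is a cantilever fixed at 1.
Downward deflection at the released point 2 due to the loads:
  point load 140.75 at a = 4.5: Pa²(3L − a)/(6EI) = 4988/EI
  point load 148.6 at a = 2: Pa²(3L − a)/(6EI) = 1288/EI
  clockwise couple 63.5 at a = 3.75: M₀a(2L − a)/(2EI) = 744.1/EI
  δ_0 = 7020/EI
Flexibility coefficient — unit upward force at 2: δ_{22} = L³/(3EI) = 41.67/EI.
The prop prevents deflection at 2: R_2 = δ_0/δ_{22} = 7020/41.67 = 168.5 kN.

R_2 = 168.5 kN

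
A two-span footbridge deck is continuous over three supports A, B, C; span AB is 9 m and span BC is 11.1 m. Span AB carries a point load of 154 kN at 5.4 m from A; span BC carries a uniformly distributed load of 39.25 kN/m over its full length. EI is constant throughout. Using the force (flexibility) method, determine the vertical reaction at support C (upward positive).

R_C = 177 kN

Release continuity at B by inserting a hinge; the redundant is the internal moment M_B. The primary structure is two simply-supported spans AB and BC.
Discontinuity in slope at B on the released structure — sum the simple-span end rotations:
  span AB: point load 154 at a = 5.4: Pab(L + a)/(6LEI) = 798.3/EI
  span BC: UDL 39.25: wL³/(24EI) = 2237/EI
  relative rotation θ_0 = (798.3 + 2237)/EI = 3035/EI
A unit hogging moment at B produces rotation L₁/(3EI) + L₂/(3EI) = 6.7/EI.
Compatibility: M_B·(L₁+L₂)/(3EI) = θ_0, giving M_B = 453 kN·m (hogging).
Span BC, ΣM about C: R_B^{BC}·11.1 = 2418 + 453, so R_B^{BC} = 258.6 kN and R_C = 435.7 − 258.6 = 177 kN.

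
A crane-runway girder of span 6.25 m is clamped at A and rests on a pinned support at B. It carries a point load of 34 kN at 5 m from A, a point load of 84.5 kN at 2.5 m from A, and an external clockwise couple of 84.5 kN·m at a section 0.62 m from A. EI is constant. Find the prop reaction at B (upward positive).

Release the roller at B. Primary structure: cantilever fixed at A.
Free-end deflection of the primary structure under the applied loading (downward +):
  point load 34 at a = 5: Pa²(3L − a)/(6EI) = 1948/EI
  point load 84.5 at a = 2.5: Pa²(3L − a)/(6EI) = 1430/EI
  clockwise couple 84.5 at a = 0.62: M₀a(2L − a)/(2EI) = 311.2/EI
  δ_0 = 3689/EI
Flexibility coefficient — unit upward force at B: δ_{BB} = L³/(3EI) = 81.38/EI.
The prop prevents deflection at B: R_B = δ_0/δ_{BB} = 3689/81.38 = 45.34 kN.

R_B = 45.34 kN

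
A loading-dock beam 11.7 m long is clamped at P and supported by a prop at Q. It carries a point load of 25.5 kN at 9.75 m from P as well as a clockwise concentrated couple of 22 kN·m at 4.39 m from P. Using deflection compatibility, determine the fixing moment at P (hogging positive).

M_P = 26.05 kN·m

Remove the prop at Q; the released (primary) structure is a cantilever built in at P.
Deflection at Q on the released cantilever, summing each load's contribution:
  point load 25.5 at a = 9.75: Pa²(3L − a)/(6EI) = 10242/EI
  clockwise couple 22 at a = 4.39: M₀a(2L − a)/(2EI) = 918/EI
  δ_0 = 11160/EI
Tip deflection under a unit load at Q: L³/(3EI) = 533.9/EI.
The prop prevents deflection at Q: R_Q = δ_0/δ_{QQ} = 11160/533.9 = 20.9 kN.
Moment equilibrium about P: M_P = Σ(load moments about P) − R_Q·L = 270.6 − 20.9×11.7 = 26.05 kN·m.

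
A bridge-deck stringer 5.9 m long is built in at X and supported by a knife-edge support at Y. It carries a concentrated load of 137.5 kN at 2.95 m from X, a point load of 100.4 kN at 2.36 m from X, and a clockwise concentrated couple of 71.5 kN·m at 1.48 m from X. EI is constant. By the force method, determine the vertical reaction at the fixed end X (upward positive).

Choose R_Y as the redundant. The primary structure is the cantilever fixed at X.
Free-end deflection of the primary structure under the applied loading (downward +):
  point load 137.5 at a = 2.95: Pa²(3L − a)/(6EI) = 2942/EI
  point load 100.4 at a = 2.36: Pa²(3L − a)/(6EI) = 1430/EI
  clockwise couple 71.5 at a = 1.48: M₀a(2L − a)/(2EI) = 546/EI
  δ_0 = 4917/EI
Tip deflection under a unit load at Y: L³/(3EI) = 68.46/EI.
The prop prevents deflection at Y: R_Y = δ_0/δ_{YY} = 4917/68.46 = 71.83 kN.
Vertical equilibrium: R_X = ΣP − R_Y = 237.9 − 71.83 = 166.1 kN.

R_X = 166.1 kN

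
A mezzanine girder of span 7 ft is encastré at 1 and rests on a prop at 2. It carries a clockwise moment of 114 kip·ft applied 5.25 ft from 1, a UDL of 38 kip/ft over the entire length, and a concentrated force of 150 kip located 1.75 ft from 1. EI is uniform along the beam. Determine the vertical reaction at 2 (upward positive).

Take the reaction at 2 as the redundant and release it; the primary structure is a cantilever fixed at 1.
Primary-structure tip deflection at 2 by superposition:
  clockwise couple 114 at a = 5.25: M₀a(2L − a)/(2EI) = 2618/EI
  UDL 38: wL⁴/(8EI) = 11405/EI
  point load 150 at a = 1.75: Pa²(3L − a)/(6EI) = 1474/EI
  δ_0 = 15497/EI
Flexibility coefficient — unit upward force at 2: δ_{22} = L³/(3EI) = 114.3/EI.
The prop prevents deflection at 2: R_2 = δ_0/δ_{22} = 15497/114.3 = 135.5 kip.

R_2 = 135.5 kip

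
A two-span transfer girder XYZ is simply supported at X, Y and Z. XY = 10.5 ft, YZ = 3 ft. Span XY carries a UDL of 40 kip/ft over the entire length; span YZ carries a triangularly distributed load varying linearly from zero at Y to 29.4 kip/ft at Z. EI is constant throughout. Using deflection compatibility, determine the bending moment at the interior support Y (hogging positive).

M_Y = 432.2 kip·ft

Release continuity at Y by inserting a hinge; the redundant is the internal moment M_Y. The primary structure is two simply-supported spans XY and YZ.
Rotations at Y on the released spans (each span's end-slope, ×1/EI):
  span XY: UDL 40: wL³/(24EI) = 1929/EI
  span YZ: triangular load, peak 29.4: 7w₀L³/(360EI) = 15.44/EI
  relative rotation θ_0 = (1929 + 15.44)/EI = 1945/EI
A unit hogging moment at Y produces rotation L₁/(3EI) + L₂/(3EI) = 4.5/EI.
Compatibility: M_Y·(L₁+L₂)/(3EI) = θ_0, giving M_Y = 432.2 kip·ft (hogging).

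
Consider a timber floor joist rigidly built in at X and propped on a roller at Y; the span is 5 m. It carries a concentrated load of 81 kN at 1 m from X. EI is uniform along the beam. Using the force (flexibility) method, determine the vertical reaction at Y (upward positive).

Remove the prop at Y; the released (primary) structure is a cantilever built in at X.
Downward deflection at the released point Y due to the loads:
  point load 81 at a = 1: Pa²(3L − a)/(6EI) = 189/EI
Flexibility coefficient — unit upward force at Y: δ_{YY} = L³/(3EI) = 41.67/EI.
The prop prevents deflection at Y: R_Y = δ_0/δ_{YY} = 189/41.67 = 4.536 kN.

R_Y = 4.536 kN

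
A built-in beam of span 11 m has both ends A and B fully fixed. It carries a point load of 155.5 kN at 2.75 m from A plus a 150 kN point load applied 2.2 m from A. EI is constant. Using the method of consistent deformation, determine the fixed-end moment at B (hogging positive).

M_B = 133 kN·m

Release both end moments; the primary structure is a simply-supported span AB with redundants M_A and M_B.
Simple-span end rotations at A and B under the given loads:
  at A: point load 155.5 at a = 2.75: Pab(L + b)/(6LEI) = 1029/EI
  at B: point load 155.5 at a = 2.75: Pab(L + a)/(6LEI) = 735/EI
  at A: point load 150 at a = 2.2: Pab(L + b)/(6LEI) = 871.2/EI
  at B: point load 150 at a = 2.2: Pab(L + a)/(6LEI) = 580.8/EI
  θ_A0 = 1900/EI,  θ_B0 = 1316/EI
Flexibility coefficients: a unit moment at one end gives L/(3EI) there and L/(6EI) at the far end, so f₁₁ = f₂₂ = 3.667/EI and f₁₂ = f₂₁ = 1.833/EI.
Compatibility — zero rotation at each built-in end:
  3.667 M_A + 1.833 M_B = 1900
  1.833 M_A + 3.667 M_B = 1316
Solving the pair gives M_A = 451.7 kN·m and M_B = 133 kN·m (hogging).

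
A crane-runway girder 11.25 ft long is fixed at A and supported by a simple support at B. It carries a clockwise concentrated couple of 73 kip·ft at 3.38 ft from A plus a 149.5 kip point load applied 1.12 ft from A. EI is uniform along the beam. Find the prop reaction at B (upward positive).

Choose R_B as the redundant. The primary structure is the cantilever fixed at A.
Deflection at B on the released cantilever, summing each load's contribution:
  clockwise couple 73 at a = 3.38: M₀a(2L − a)/(2EI) = 2359/EI
  point load 149.5 at a = 1.12: Pa²(3L − a)/(6EI) = 1020/EI
  δ_0 = 3379/EI
Flexibility coefficient — unit upward force at B: δ_{BB} = L³/(3EI) = 474.6/EI.
The prop prevents deflection at B: R_B = δ_0/δ_{BB} = 3379/474.6 = 7.119 kip.

R_B = 7.119 kip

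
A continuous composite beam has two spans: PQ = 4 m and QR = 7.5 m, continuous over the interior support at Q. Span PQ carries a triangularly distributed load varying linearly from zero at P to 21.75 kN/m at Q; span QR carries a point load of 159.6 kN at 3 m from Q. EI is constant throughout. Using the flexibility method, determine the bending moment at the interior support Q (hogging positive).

M_Q = 158 kN·m

Insert a hinge at Q; M_Q is the redundant, and each span becomes simply supported.
Rotations at Q on the released spans (each span's end-slope, ×1/EI):
  span PQ: triangular load, peak 21.75: w₀L³/(45EI) = 30.93/EI
  span QR: point load 159.6 at a = 3: Pab(L + b)/(6LEI) = 574.6/EI
  relative rotation θ_0 = (30.93 + 574.6)/EI = 605.5/EI
A unit hogging moment at Q produces rotation L₁/(3EI) + L₂/(3EI) = 3.833/EI.
Slope continuity at Q: θ_0 = M_Q·3.833/EI, so M_Q = 605.5/3.833 = 158 kN·m (hogging).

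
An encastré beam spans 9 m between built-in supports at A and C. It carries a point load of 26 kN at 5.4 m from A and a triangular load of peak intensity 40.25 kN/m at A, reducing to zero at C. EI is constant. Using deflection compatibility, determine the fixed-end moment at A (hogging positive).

M_A = 185.5 kN·m

Take the two fixed-end moments M_A, M_C as redundants; the released structure is the simple span AC.
On the primary (simply-supported) span, the end slopes from the loading are:
  at A: point load 26 at a = 5.4: Pab(L + b)/(6LEI) = 117.9/EI
  at C: point load 26 at a = 5.4: Pab(L + a)/(6LEI) = 134.8/EI
  at A: triangular load, peak 40.25: w₀L³/(45EI) = 652/EI
  at C: triangular load, peak 40.25: 7w₀L³/(360EI) = 570.5/EI
  θ_A0 = 770/EI,  θ_C0 = 705.3/EI
Flexibility coefficients: a unit moment at one end gives L/(3EI) there and L/(6EI) at the far end, so f₁₁ = f₂₂ = 3/EI and f₁₂ = f₂₁ = 1.5/EI.
Compatibility — zero rotation at each built-in end:
  3 M_A + 1.5 M_C = 770
  1.5 M_A + 3 M_C = 705.3
Solving the pair gives M_A = 185.5 kN·m and M_C = 142.4 kN·m (hogging).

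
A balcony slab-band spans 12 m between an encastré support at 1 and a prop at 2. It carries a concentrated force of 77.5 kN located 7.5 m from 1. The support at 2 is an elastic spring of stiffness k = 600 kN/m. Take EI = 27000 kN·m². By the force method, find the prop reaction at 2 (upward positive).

Take the reaction at 2 as the redundant and release it; the primary structure is a cantilever fixed at 1.
Free-end deflection of the primary structure under the applied loading (downward +):
  point load 77.5 at a = 7.5: Pa²(3L − a)/(6EI) = 20707/EI
Tip deflection under a unit load at 2: L³/(3EI) = 576/EI.
With EI = 27000 kN·m²: δ_0 = 0.76693 m and δ_{22} = 0.021333 m/kN.
Compatibility — the spring shortens by R_2/k under the reaction it provides: δ_0 − R_2·δ_{22} = R_2/k. With 1/k = 0.001667 m/kN, R_2 = δ_0 / (δ_{22} + 1/k) = 0.76693 / (0.021333 + 0.001667) = 33.34 kN.

R_2 = 33.34 kN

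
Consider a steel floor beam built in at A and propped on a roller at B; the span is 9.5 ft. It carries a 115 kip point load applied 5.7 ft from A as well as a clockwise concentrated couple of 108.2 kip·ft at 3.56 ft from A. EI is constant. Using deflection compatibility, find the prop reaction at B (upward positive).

R_B = 60.09 kip

Take the reaction at B as the redundant and release it; the primary structure is a cantilever fixed at A.
Primary-structure tip deflection at B by superposition:
  point load 115 at a = 5.7: Pa²(3L − a)/(6EI) = 14198/EI
  clockwise couple 108.2 at a = 3.56: M₀a(2L − a)/(2EI) = 2974/EI
  δ_0 = 17172/EI
Flexibility coefficient — unit upward force at B: δ_{BB} = L³/(3EI) = 285.8/EI.
The prop prevents deflection at B: R_B = δ_0/δ_{BB} = 17172/285.8 = 60.09 kip.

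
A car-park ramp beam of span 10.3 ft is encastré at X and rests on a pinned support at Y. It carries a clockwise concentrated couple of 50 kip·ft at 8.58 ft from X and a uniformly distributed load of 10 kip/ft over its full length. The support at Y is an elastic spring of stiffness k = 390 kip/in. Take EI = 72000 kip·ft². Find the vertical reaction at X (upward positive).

R_X = 59.15 kip

Release the roller at Y. Primary structure: cantilever fixed at X.
Free-end deflection of the primary structure under the applied loading (downward +):
  clockwise couple 50 at a = 8.58: M₀a(2L − a)/(2EI) = 2578/EI
  UDL 10: wL⁴/(8EI) = 14069/EI
  δ_0 = 16647/EI
Flexibility coefficient — unit upward force at Y: δ_{YY} = L³/(3EI) = 364.2/EI.
With EI = 72000 kip·ft²: δ_0 = 0.23121 ft and δ_{YY} = 0.005059 ft/kip.
Compatibility — the spring shortens by R_Y/k under the reaction it provides: δ_0 − R_Y·δ_{YY} = R_Y/k. With 1/k = 1/(390×12) ft/kip = 0.000214 ft/kip, R_Y = δ_0 / (δ_{YY} + 1/k) = 0.23121 / (0.005059 + 0.000214) = 43.85 kip.
Vertical equilibrium: R_X = ΣP − R_Y = 103 − 43.85 = 59.15 kip.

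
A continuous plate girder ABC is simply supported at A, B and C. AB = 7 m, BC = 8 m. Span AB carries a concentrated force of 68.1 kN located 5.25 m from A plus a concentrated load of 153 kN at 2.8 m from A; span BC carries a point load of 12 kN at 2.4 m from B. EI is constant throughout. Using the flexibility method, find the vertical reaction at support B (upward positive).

R_B = 155.4 kN

Take M_B as the redundant. Released structure: two simple spans AB and BC with a hinge at B.
End slopes at the hinge B, treating each span as simply supported:
  span AB: point load 68.1 at a = 5.25: Pab(L + a)/(6LEI) = 182.5/EI
  span AB: point load 153 at a = 2.8: Pab(L + a)/(6LEI) = 419.8/EI
  span BC: point load 12 at a = 2.4: Pab(L + b)/(6LEI) = 45.7/EI
  relative rotation θ_0 = (602.3 + 45.7)/EI = 648/EI
A unit hogging moment at B produces rotation L₁/(3EI) + L₂/(3EI) = 5/EI.
Compatibility: M_B·(L₁+L₂)/(3EI) = θ_0, giving M_B = 129.6 kN·m (hogging).
Span AB, ΣM about A with M_B applied at B: R_B^{AB}·7 = 785.9 + 129.6, so R_B^{AB} = 130.8 kN and R_A = 221.1 − 130.8 = 90.31 kN.
Span BC, ΣM about C: R_B^{BC}·8 = 67.2 + 129.6, so R_B^{BC} = 24.6 kN and R_C = 12 − 24.6 = -12.6 kN.
R_B = 130.8 + 24.6 = 155.4 kN.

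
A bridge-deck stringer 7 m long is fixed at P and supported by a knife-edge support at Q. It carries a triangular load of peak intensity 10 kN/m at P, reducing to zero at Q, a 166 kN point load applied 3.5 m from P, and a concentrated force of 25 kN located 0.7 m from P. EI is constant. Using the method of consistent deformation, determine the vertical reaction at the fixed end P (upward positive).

Remove the prop at Q; the released (primary) structure is a cantilever built in at P.
Primary-structure tip deflection at Q by superposition:
  triangular load, peak 10 at the fixed end: w₀L⁴/(30EI) = 800.3/EI
  point load 166 at a = 3.5: Pa²(3L − a)/(6EI) = 5931/EI
  point load 25 at a = 0.7: Pa²(3L − a)/(6EI) = 41.45/EI
  δ_0 = 6773/EI
Flexibility coefficient — unit upward force at Q: δ_{QQ} = L³/(3EI) = 114.3/EI.
Compatibility at Q: δ_0 − R_Q·δ_{QQ} = 0, so R_Q = 6773/114.3 = 59.24 kN.
Vertical equilibrium: R_P = ΣP − R_Q = 226 − 59.24 = 166.8 kN.

R_P = 166.8 kN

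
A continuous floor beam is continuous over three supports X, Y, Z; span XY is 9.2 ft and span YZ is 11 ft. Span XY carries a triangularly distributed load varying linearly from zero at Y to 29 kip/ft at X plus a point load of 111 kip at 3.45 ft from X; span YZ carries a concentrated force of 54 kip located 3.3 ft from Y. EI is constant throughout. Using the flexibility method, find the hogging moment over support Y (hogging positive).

Insert a hinge at Y; M_Y is the redundant, and each span becomes simply supported.
Discontinuity in slope at Y on the released structure — sum the simple-span end rotations:
  span XY: triangular load, peak 29: 7w₀L³/(360EI) = 439.1/EI
  span XY: point load 111 at a = 3.45: Pab(L + a)/(6LEI) = 504.6/EI
  span YZ: point load 54 at a = 3.3: Pab(L + b)/(6LEI) = 388.8/EI
  relative rotation θ_0 = (943.7 + 388.8)/EI = 1332/EI
A unit hogging moment at Y produces rotation L₁/(3EI) + L₂/(3EI) = 6.733/EI.
Slope continuity at Y: θ_0 = M_Y·6.733/EI, so M_Y = 1332/6.733 = 197.9 kip·ft (hogging).

M_Y = 197.9 kip·ft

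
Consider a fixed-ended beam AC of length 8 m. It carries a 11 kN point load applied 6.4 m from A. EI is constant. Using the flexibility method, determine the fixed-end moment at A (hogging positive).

Release both end moments; the primary structure is a simply-supported span AC with redundants M_A and M_C.
Simple-span end rotations at A and C under the given loads:
  at A: point load 11 at a = 6.4: Pab(L + b)/(6LEI) = 22.53/EI
  at C: point load 11 at a = 6.4: Pab(L + a)/(6LEI) = 33.79/EI
  θ_A0 = 22.53/EI,  θ_C0 = 33.79/EI
Flexibility coefficients: a unit moment at one end gives L/(3EI) there and L/(6EI) at the far end, so f₁₁ = f₂₂ = 2.667/EI and f₁₂ = f₂₁ = 1.333/EI.
Compatibility — zero rotation at each built-in end:
  2.667 M_A + 1.333 M_C = 22.53
  1.333 M_A + 2.667 M_C = 33.79
Solving the pair gives M_A = 2.816 kN·m and M_C = 11.26 kN·m (hogging).

M_A = 2.816 kN·m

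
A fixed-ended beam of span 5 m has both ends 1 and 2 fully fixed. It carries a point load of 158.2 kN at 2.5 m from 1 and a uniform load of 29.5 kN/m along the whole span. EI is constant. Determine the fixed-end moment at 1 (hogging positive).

M_1 = 160.3 kN·m

Release both end moments; the primary structure is a simply-supported span 12 with redundants M_1 and M_2.
On the primary (simply-supported) span, the end slopes from the loading are:
  at 1: point load 158.2 at a = 2.5: Pab(L + b)/(6LEI) = 247.2/EI
  at 2: point load 158.2 at a = 2.5: Pab(L + a)/(6LEI) = 247.2/EI
  at 1: UDL 29.5: wL³/(24EI) = 153.6/EI
  at 2: UDL 29.5: wL³/(24EI) = 153.6/EI
  θ_10 = 400.8/EI,  θ_20 = 400.8/EI
Flexibility coefficients: a unit moment at one end gives L/(3EI) there and L/(6EI) at the far end, so f₁₁ = f₂₂ = 1.667/EI and f₁₂ = f₂₁ = 0.8333/EI.
Compatibility — zero rotation at each built-in end:
  1.667 M_1 + 0.8333 M_2 = 400.8
  0.8333 M_1 + 1.667 M_2 = 400.8
Solving the pair gives M_1 = 160.3 kN·m and M_2 = 160.3 kN·m (hogging).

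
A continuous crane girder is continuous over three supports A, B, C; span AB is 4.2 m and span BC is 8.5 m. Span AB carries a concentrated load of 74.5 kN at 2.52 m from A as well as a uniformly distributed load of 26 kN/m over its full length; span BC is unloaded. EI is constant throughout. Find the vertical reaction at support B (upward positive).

Take M_B as the redundant. Released structure: two simple spans AB and BC with a hinge at B.
Rotations at B on the released spans (each span's end-slope, ×1/EI):
  span AB: point load 74.5 at a = 2.52: Pab(L + a)/(6LEI) = 84.11/EI
  span AB: UDL 26: wL³/(24EI) = 80.26/EI
  relative rotation θ_0 = (164.4 + 0)/EI = 164.4/EI
A unit hogging moment at B produces rotation L₁/(3EI) + L₂/(3EI) = 4.233/EI.
Slope continuity at B: θ_0 = M_B·4.233/EI, so M_B = 164.4/4.233 = 38.83 kN·m (hogging).
Span AB, ΣM about A with M_B applied at B: R_B^{AB}·4.2 = 417.1 + 38.83, so R_B^{AB} = 108.5 kN and R_A = 183.7 − 108.5 = 75.16 kN.
Span BC, ΣM about C: R_B^{BC}·8.5 = 0 + 38.83, so R_B^{BC} = 4.568 kN and R_C = 0 − 4.568 = -4.568 kN.
R_B = 108.5 + 4.568 = 113.1 kN.

R_B = 113.1 kN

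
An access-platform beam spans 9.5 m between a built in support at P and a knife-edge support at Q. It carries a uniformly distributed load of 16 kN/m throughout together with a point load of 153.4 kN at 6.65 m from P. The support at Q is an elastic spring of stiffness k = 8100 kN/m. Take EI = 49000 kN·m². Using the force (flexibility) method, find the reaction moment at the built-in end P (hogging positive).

M_P = 407.7 kN·m

Remove the prop at Q; the released (primary) structure is a cantilever built in at P.
Free-end deflection of the primary structure under the applied loading (downward +):
  UDL 16: wL⁴/(8EI) = 16290/EI
  point load 153.4 at a = 6.65: Pa²(3L − a)/(6EI) = 24704/EI
  δ_0 = 40994/EI
Tip deflection under a unit load at Q: L³/(3EI) = 285.8/EI.
With EI = 49000 kN·m²: δ_0 = 0.83662 m and δ_{QQ} = 0.005832 m/kN.
Compatibility — the spring shortens by R_Q/k under the reaction it provides: δ_0 − R_Q·δ_{QQ} = R_Q/k. With 1/k = 0.000123 m/kN, R_Q = δ_0 / (δ_{QQ} + 1/k) = 0.83662 / (0.005832 + 0.000123) = 140.5 kN.
Moment equilibrium about P: M_P = Σ(load moments about P) − R_Q·L = 1742 − 140.5×9.5 = 407.7 kN·m.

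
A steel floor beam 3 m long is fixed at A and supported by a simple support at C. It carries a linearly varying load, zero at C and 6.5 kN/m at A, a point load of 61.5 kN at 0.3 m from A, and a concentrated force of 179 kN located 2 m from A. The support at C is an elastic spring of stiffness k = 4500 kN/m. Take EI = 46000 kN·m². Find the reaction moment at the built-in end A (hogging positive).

Choose R_C as the redundant. The primary structure is the cantilever fixed at A.
Deflection at C on the released cantilever, summing each load's contribution:
  triangular load, peak 6.5 at the fixed end: w₀L⁴/(30EI) = 17.55/EI
  point load 61.5 at a = 0.3: Pa²(3L − a)/(6EI) = 8.026/EI
  point load 179 at a = 2: Pa²(3L − a)/(6EI) = 835.3/EI
  δ_0 = 860.9/EI
Tip deflection under a unit load at C: L³/(3EI) = 9/EI.
With EI = 46000 kN·m²: δ_0 = 0.018715 m and δ_{CC} = 0.000196 m/kN.
Compatibility — the spring shortens by R_C/k under the reaction it provides: δ_0 − R_C·δ_{CC} = R_C/k. With 1/k = 0.000222 m/kN, R_C = δ_0 / (δ_{CC} + 1/k) = 0.018715 / (0.000196 + 0.000222) = 44.79 kN.
Moment equilibrium about A: M_A = Σ(load moments about A) − R_C·L = 386.2 − 44.79×3 = 251.8 kN·m.

M_A = 251.8 kN·m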